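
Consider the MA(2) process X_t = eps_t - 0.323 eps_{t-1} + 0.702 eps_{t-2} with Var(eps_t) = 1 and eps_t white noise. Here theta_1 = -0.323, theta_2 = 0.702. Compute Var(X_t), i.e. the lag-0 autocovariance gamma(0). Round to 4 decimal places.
\gamma(0) = 1.5971

For an MA(q) process X_t = eps_t + sum_i theta_i eps_{t-i} with
Var(eps_t) = sigma^2, the variance is
  gamma(0) = sigma^2 * (1 + sum_i theta_i^2).
  sum_i theta_i^2 = (-0.323)^2 + (0.702)^2 = 0.104329 + 0.492804 = 0.597133.
  gamma(0) = 1 * (1 + 0.597133) = 1 * 1.597133 = 1.597133, which rounds to 1.5971.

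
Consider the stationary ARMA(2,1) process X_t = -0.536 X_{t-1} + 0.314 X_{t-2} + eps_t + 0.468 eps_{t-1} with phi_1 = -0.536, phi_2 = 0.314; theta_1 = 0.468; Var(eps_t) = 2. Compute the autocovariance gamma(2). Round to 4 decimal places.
\gamma(2) = 1.3044

Multiply the model equation by X_{t-k} and take expectations. With theta_0 = psi_0 = 1 and psi_j the MA(infinity) weights, this gives
  gamma(k) - sum_i phi_i gamma(k-i) = c_k,
  c_k = sigma^2 * sum_{j=k..q} theta_j psi_{j-k}   (c_k = 0 for k > q),
using gamma(-m) = gamma(m).
psi-weights needed (psi_j = theta_j + sum_i phi_i psi_{j-i}):
  psi_1 = theta_1 + phi_1 = 0.468 + (-0.536) = -0.068
Right-hand sides:
  c_0 = sigma^2 (1 + theta_1 psi_1) = 2 * (1 + (0.468)(-0.068)) = 2 * 0.968176 = 1.936352
  c_1 = sigma^2 theta_1 = 2 * (0.468) = 0.936
  c_2 = 0
Equations for k = 0, 1, 2 (AR order 2, c_2 = 0):
  (E0) gamma(0) = phi_1 gamma(1) + phi_2 gamma(2) + c_0
  (E1) gamma(1) = phi_1 gamma(0) + phi_2 gamma(1) + c_1
  (E2) gamma(2) = phi_1 gamma(1) + phi_2 gamma(0)
From (E1): gamma(1) = A gamma(0) + B with
  A = phi_1 / (1 - phi_2) = -0.536 / 0.686 = -0.781341,   B = c_1 / (1 - phi_2) = 0.936 / 0.686 = 1.364431.
Insert (E2) into (E0): gamma(0) (1 - phi_2^2) = phi_1 (1 + phi_2) gamma(1) + c_0.
  phi_1 (1 + phi_2) = (-0.536)(1.314) = -0.704304,   1 - phi_2^2 = 0.901404.
Replace gamma(1) by A gamma(0) + B and collect gamma(0):
  gamma(0) [0.901404 - (-0.704304)(-0.781341)] = (-0.704304)(1.364431) + 1.936352
  gamma(0) * 0.351102 = 0.975377
  gamma(0) = 0.975377 / 0.351102 = 2.778043.
  gamma(1) = A gamma(0) + B = (-0.781341)(2.778043) + (1.364431) = -0.806168.
  gamma(2) = phi_1 gamma(1) + phi_2 gamma(0) = (-0.536)(-0.806168) + (0.314)(2.778043) = 1.304412.
Therefore gamma(2) = 1.3044 (to 4 decimal places).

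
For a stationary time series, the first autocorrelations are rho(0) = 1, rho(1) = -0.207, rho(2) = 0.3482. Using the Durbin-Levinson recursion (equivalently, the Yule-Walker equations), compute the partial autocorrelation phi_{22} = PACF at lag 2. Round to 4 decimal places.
\phi_{22} = 0.3190

The PACF at lag k is phi_{kk}, the last component of the solution
to the Yule-Walker system G_k phi = r_k where
  (G_k)_{ij} = rho(|i - j|), (r_k)_i = rho(i), i,j = 1..k.
Equivalently, Durbin-Levinson gives phi_{kk} iteratively:
  phi_{11} = rho(1)
  phi_{kk} = [rho(k) - sum_{j=1..k-1} phi_{k-1,j} rho(k-j)]
            / [1 - sum_{j=1..k-1} phi_{k-1,j} rho(j)],
  phi_{k,j} = phi_{k-1,j} - phi_{kk} phi_{k-1,k-j},  j = 1..k-1.
Step k = 1:
  phi_11 = rho(1) = -0.207.
Step k = 2:
  phi_22 = [rho(2) - phi_11 rho(1)] / [1 - phi_11 rho(1)] = [0.3482 - (-0.207)(-0.207)] / [1 - (-0.207)(-0.207)]
         = 0.305351 / 0.957151 = 0.319.
Therefore phi_{22} = 0.3190.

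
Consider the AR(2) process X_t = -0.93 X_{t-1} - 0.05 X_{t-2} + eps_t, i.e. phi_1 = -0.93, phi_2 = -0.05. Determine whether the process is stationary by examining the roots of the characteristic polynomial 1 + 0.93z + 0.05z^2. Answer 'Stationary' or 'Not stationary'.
\text{Stationary}

The AR(p) characteristic polynomial is P(z) = 1 + 0.93z + 0.05z^2.
Stationarity requires all roots to lie outside the unit circle, i.e. |z| > 1 for every root.
Set 1 + (0.93) z + (0.05) z^2 = 0, i.e. a z^2 + b z + c = 0 with a = 0.05, b = 0.93, c = 1.
Discriminant D = b^2 - 4ac = (0.93)^2 - 4*(0.05)*1 = 0.8649 - (0.2) = 0.6649.
D >= 0, so the roots are real: z = (-b +/- sqrt(D)) / (2a) = (-0.93 +/- 0.815414) / (0.1).
  z_1 = (-0.93 + 0.815414) / (0.1) = -1.1459,   |z_1| = 1.1459.
  z_2 = (-0.93 - 0.815414) / (0.1) = -17.4541,   |z_2| = 17.4541.
Moduli of all roots: 1.1459, 17.4541.
All moduli strictly greater than 1? Yes.
Verdict: Stationary.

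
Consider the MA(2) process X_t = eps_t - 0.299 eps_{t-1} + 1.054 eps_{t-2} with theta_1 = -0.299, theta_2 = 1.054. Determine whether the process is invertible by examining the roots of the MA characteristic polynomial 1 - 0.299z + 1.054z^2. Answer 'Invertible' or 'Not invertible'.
\text{Not invertible}

The MA(q) characteristic polynomial is P(z) = 1 - 0.299z + 1.054z^2.
Invertibility requires all roots to lie outside the unit circle, i.e. |z| > 1 for every root.
Set 1 + (-0.299) z + (1.054) z^2 = 0, i.e. a z^2 + b z + c = 0 with a = 1.054, b = -0.299, c = 1.
Discriminant D = b^2 - 4ac = (-0.299)^2 - 4*(1.054)*1 = 0.089401 - (4.216) = -4.126599.
D < 0, so the roots are the complex-conjugate pair z = (-b +/- i sqrt(-D)) / (2a) = 0.1418 +/- 0.9637i.
For a conjugate pair |z|^2 = z * conj(z) = (product of roots) = c/a = 1/(1.054) = 0.948767, so |z| = sqrt(0.948767) = 0.974 for both roots.
Moduli of all roots: 0.9740, 0.9740.
All moduli strictly greater than 1? No.
Verdict: Not invertible.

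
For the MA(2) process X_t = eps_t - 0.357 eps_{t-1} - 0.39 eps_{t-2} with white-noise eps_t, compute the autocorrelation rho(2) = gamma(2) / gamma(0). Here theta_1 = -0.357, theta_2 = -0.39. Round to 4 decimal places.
\rho(2) = -0.3048

For an MA(q) process with theta_0 = 1, the autocovariance is
  gamma(k) = sigma^2 * sum_{i=0..q-k} theta_i * theta_{i+k},
and rho(k) = gamma(k) / gamma(0). Sigma^2 cancels.
  numerator   = (1)*(-0.39) = -0.39.
  denominator = (1)^2 + (-0.357)^2 + (-0.39)^2 = 1.279549.
  rho(2) = -0.39 / 1.279549 = -0.3048.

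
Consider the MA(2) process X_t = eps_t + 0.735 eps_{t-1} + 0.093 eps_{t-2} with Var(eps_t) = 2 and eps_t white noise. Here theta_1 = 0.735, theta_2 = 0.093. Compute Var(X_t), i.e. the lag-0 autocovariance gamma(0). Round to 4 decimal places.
\gamma(0) = 3.0977

For an MA(q) process X_t = eps_t + sum_i theta_i eps_{t-i} with
Var(eps_t) = sigma^2, the variance is
  gamma(0) = sigma^2 * (1 + sum_i theta_i^2).
  sum_i theta_i^2 = (0.735)^2 + (0.093)^2 = 0.540225 + 0.008649 = 0.548874.
  gamma(0) = 2 * (1 + 0.548874) = 2 * 1.548874 = 3.097748, which rounds to 3.0977.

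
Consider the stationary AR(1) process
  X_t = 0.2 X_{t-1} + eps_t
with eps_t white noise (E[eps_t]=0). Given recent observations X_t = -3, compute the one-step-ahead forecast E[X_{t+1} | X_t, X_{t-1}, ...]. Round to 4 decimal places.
E[X_{t+1} \mid \mathcal F_t] = -0.6000

For an AR(p) model X_t = c + sum_i phi_i X_{t-i} + eps_t, the
one-step-ahead conditional mean is
  E[X_{t+1} | X_t, ...] = c + sum_i phi_i X_{t+1-i}.
Substitute known values:
  E[X_{t+1} | ...] = (0.2) * (-3)
                   = -0.6000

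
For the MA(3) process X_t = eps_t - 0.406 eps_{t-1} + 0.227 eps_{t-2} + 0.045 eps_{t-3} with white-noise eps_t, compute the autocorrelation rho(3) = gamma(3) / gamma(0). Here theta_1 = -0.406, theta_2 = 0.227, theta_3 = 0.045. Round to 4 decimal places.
\rho(3) = 0.0369

For an MA(q) process with theta_0 = 1, the autocovariance is
  gamma(k) = sigma^2 * sum_{i=0..q-k} theta_i * theta_{i+k},
and rho(k) = gamma(k) / gamma(0). Sigma^2 cancels.
  numerator   = (1)*(0.045) = 0.045.
  denominator = (1)^2 + (-0.406)^2 + (0.227)^2 + (0.045)^2 = 1.21839.
  rho(3) = 0.045 / 1.21839 = 0.0369.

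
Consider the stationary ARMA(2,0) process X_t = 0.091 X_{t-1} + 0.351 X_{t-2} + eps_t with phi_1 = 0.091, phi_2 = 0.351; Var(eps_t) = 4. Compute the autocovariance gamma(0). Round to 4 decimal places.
\gamma(0) = 4.6535

Multiply the model equation by X_{t-k} and take expectations. With theta_0 = psi_0 = 1 and psi_j the MA(infinity) weights, this gives
  gamma(k) - sum_i phi_i gamma(k-i) = c_k,
  c_k = sigma^2 * sum_{j=k..q} theta_j psi_{j-k}   (c_k = 0 for k > q),
using gamma(-m) = gamma(m).
Pure AR (q = 0): c_0 = sigma^2 = 4, c_k = 0 for k >= 1.
Equations for k = 0, 1, 2 (AR order 2, c_2 = 0):
  (E0) gamma(0) = phi_1 gamma(1) + phi_2 gamma(2) + c_0
  (E1) gamma(1) = phi_1 gamma(0) + phi_2 gamma(1) + c_1
  (E2) gamma(2) = phi_1 gamma(1) + phi_2 gamma(0)
From (E1): gamma(1) = A gamma(0) + B with
  A = phi_1 / (1 - phi_2) = 0.091 / 0.649 = 0.140216,   B = c_1 / (1 - phi_2) = 0 / 0.649 = 0.
Insert (E2) into (E0): gamma(0) (1 - phi_2^2) = phi_1 (1 + phi_2) gamma(1) + c_0.
  phi_1 (1 + phi_2) = (0.091)(1.351) = 0.122941,   1 - phi_2^2 = 0.876799.
Replace gamma(1) by A gamma(0) + B and collect gamma(0):
  gamma(0) [0.876799 - (0.122941)(0.140216)] = c_0 = 4
  gamma(0) * 0.859561 = 4
  gamma(0) = 4 / 0.859561 = 4.65354.
Therefore gamma(0) = 4.6535 (to 4 decimal places).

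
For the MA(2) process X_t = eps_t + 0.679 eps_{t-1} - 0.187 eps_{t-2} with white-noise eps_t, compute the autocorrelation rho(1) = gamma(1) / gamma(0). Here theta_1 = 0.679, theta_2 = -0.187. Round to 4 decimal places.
\rho(1) = 0.3690

For an MA(q) process with theta_0 = 1, the autocovariance is
  gamma(k) = sigma^2 * sum_{i=0..q-k} theta_i * theta_{i+k},
and rho(k) = gamma(k) / gamma(0). Sigma^2 cancels.
  numerator   = (1)*(0.679) + (0.679)*(-0.187) = 0.552027.
  denominator = (1)^2 + (0.679)^2 + (-0.187)^2 = 1.49601.
  rho(1) = 0.552027 / 1.49601 = 0.3690.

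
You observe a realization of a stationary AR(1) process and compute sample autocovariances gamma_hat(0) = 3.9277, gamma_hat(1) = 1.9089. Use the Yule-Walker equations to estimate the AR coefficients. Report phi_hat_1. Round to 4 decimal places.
\hat\phi_{1} = 0.4860

The Yule-Walker equations for an AR(p) process read, in matrix form,
  Gamma_p phi = r_p,   with   (Gamma_p)_{ij} = gamma(|i - j|),
                       (r_p)_i = gamma(i),   i,j = 1..p.
Substitute the sample gammas (Toeplitz matrix and right-hand side of size 1):
  Gamma_p = [[3.9277]]
  r_p     = [1.9089]
With p = 1 this is the single equation gamma(0) phi_1 = gamma(1):
  phi_hat_1 = gamma(1) / gamma(0) = 1.9089 / 3.9277 = 0.4860.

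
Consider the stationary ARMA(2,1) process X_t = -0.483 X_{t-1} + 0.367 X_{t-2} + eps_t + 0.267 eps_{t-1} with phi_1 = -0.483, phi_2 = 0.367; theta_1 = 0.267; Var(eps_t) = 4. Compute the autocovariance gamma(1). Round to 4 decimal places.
\gamma(1) = -3.9173

Multiply the model equation by X_{t-k} and take expectations. With theta_0 = psi_0 = 1 and psi_j the MA(infinity) weights, this gives
  gamma(k) - sum_i phi_i gamma(k-i) = c_k,
  c_k = sigma^2 * sum_{j=k..q} theta_j psi_{j-k}   (c_k = 0 for k > q),
using gamma(-m) = gamma(m).
psi-weights needed (psi_j = theta_j + sum_i phi_i psi_{j-i}):
  psi_1 = theta_1 + phi_1 = 0.267 + (-0.483) = -0.216
Right-hand sides:
  c_0 = sigma^2 (1 + theta_1 psi_1) = 4 * (1 + (0.267)(-0.216)) = 4 * 0.942328 = 3.769312
  c_1 = sigma^2 theta_1 = 4 * (0.267) = 1.068
  c_2 = 0
Equations for k = 0, 1, 2 (AR order 2, c_2 = 0):
  (E0) gamma(0) = phi_1 gamma(1) + phi_2 gamma(2) + c_0
  (E1) gamma(1) = phi_1 gamma(0) + phi_2 gamma(1) + c_1
  (E2) gamma(2) = phi_1 gamma(1) + phi_2 gamma(0)
From (E1): gamma(1) = A gamma(0) + B with
  A = phi_1 / (1 - phi_2) = -0.483 / 0.633 = -0.763033,   B = c_1 / (1 - phi_2) = 1.068 / 0.633 = 1.687204.
Insert (E2) into (E0): gamma(0) (1 - phi_2^2) = phi_1 (1 + phi_2) gamma(1) + c_0.
  phi_1 (1 + phi_2) = (-0.483)(1.367) = -0.660261,   1 - phi_2^2 = 0.865311.
Replace gamma(1) by A gamma(0) + B and collect gamma(0):
  gamma(0) [0.865311 - (-0.660261)(-0.763033)] = (-0.660261)(1.687204) + 3.769312
  gamma(0) * 0.36151 = 2.655317
  gamma(0) = 2.655317 / 0.36151 = 7.345073.
  gamma(1) = A gamma(0) + B = (-0.763033)(7.345073) + (1.687204) = -3.917331.
Therefore gamma(1) = -3.9173 (to 4 decimal places).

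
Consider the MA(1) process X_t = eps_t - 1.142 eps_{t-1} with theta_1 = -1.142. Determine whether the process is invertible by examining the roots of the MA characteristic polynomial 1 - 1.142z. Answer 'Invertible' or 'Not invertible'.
\text{Not invertible}

The MA(q) characteristic polynomial is P(z) = 1 - 1.142z.
Invertibility requires all roots to lie outside the unit circle, i.e. |z| > 1 for every root.
This is linear in z: 1 + (-1.142) z = 0  =>  z = -1/(-1.142) = 0.875657,  |z| = 0.875657.
Moduli of all roots: 0.8757.
All moduli strictly greater than 1? No.
Verdict: Not invertible.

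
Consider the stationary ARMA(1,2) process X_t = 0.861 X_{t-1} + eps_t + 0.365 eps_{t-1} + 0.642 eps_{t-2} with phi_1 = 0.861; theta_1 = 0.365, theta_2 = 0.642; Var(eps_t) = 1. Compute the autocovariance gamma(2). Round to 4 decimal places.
\gamma(2) = 11.7482

Multiply the model equation by X_{t-k} and take expectations. With theta_0 = psi_0 = 1 and psi_j the MA(infinity) weights, this gives
  gamma(k) - sum_i phi_i gamma(k-i) = c_k,
  c_k = sigma^2 * sum_{j=k..q} theta_j psi_{j-k}   (c_k = 0 for k > q),
using gamma(-m) = gamma(m).
psi-weights needed (psi_j = theta_j + sum_i phi_i psi_{j-i}):
  psi_1 = theta_1 + phi_1 = 0.365 + (0.861) = 1.226
  psi_2 = theta_2 + phi_1 psi_1 = 0.642 + (0.861)(1.226) = 1.697586
Right-hand sides:
  c_0 = sigma^2 (1 + theta_1 psi_1 + theta_2 psi_2) = 1 * (1 + (0.365)(1.226) + (0.642)(1.697586)) = 1 * 2.53734 = 2.53734
  c_1 = sigma^2 (theta_1 + theta_2 psi_1) = 1 * (0.365 + (0.642)(1.226)) = 1.152092
  c_2 = sigma^2 theta_2 = 1 * (0.642) = 0.642
Equations for k = 0 and k = 1 (AR order 1):
  gamma(0) = phi_1 gamma(1) + c_0
  gamma(1) = phi_1 gamma(0) + c_1
Substituting the second into the first: gamma(0) (1 - phi_1^2) = c_0 + phi_1 c_1, so
  gamma(0) = (c_0 + phi_1 c_1) / (1 - phi_1^2) = (2.53734 + (0.861)(1.152092)) / (1 - (0.861)^2) = 3.529291 / 0.258679 = 13.643517.
  gamma(1) = phi_1 gamma(0) + c_1 = (0.861)(13.643517) + (1.152092) = 12.89916.
For k = 2: gamma(2) = phi_1 gamma(1) + c_2
  = (0.861)(12.89916) + (0.642) = 11.748177.
Therefore gamma(2) = 11.7482 (to 4 decimal places).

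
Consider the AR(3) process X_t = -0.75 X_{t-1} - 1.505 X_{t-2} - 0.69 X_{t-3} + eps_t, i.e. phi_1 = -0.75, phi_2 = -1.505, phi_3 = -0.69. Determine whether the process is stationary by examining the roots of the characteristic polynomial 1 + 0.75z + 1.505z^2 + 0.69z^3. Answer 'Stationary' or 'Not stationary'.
\text{Not stationary}

The AR(p) characteristic polynomial is P(z) = 1 + 0.75z + 1.505z^2 + 0.69z^3.
Stationarity requires all roots to lie outside the unit circle, i.e. |z| > 1 for every root.
Degree 3: look for a simple real root z0 first, then factor out (1 - z/z0) and solve the remaining quadratic.
Testing z0 = -2: P(-2) = 1 + (0.75)(-2) + (1.505)(-2)^2 + (0.69)(-2)^3
  = 1 + (-1.5) + (6.02) + (-5.52) = 0.  So z_0 = -2 is a root, |z_0| = 2.
Divide out the factor (1 + 0.5 z) = (1 - z/z0) (since 1/z0 = -0.5):
  P(z) = (1 + 0.5 z)(1 + (0.25) z + (1.38) z^2)
  [check: z-coef 0.25 - (-0.5) = 0.75; z^2-coef 1.38 - (-0.5)(0.25) = 1.505; z^3-coef -(-0.5)(1.38) = 0.69.]
Remaining roots from the quadratic factor 1 + (0.25) z + (1.38) z^2:
  Set 1 + (0.25) z + (1.38) z^2 = 0, i.e. a z^2 + b z + c = 0 with a = 1.38, b = 0.25, c = 1.
  Discriminant D = b^2 - 4ac = (0.25)^2 - 4*(1.38)*1 = 0.0625 - (5.52) = -5.4575.
  D < 0, so the roots are the complex-conjugate pair z = (-b +/- i sqrt(-D)) / (2a) = -0.0906 +/- 0.8464i.
  For a conjugate pair |z|^2 = z * conj(z) = (product of roots) = c/a = 1/(1.38) = 0.724638, so |z| = sqrt(0.724638) = 0.8513 for both roots.
Moduli of all roots: 2.0000, 0.8513, 0.8513.
All moduli strictly greater than 1? No.
Verdict: Not stationary.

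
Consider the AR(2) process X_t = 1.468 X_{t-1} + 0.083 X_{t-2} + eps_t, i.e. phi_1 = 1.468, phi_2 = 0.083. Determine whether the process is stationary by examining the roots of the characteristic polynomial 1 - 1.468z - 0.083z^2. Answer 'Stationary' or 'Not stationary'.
\text{Not stationary}

The AR(p) characteristic polynomial is P(z) = 1 - 1.468z - 0.083z^2.
Stationarity requires all roots to lie outside the unit circle, i.e. |z| > 1 for every root.
Set 1 + (-1.468) z + (-0.083) z^2 = 0, i.e. a z^2 + b z + c = 0 with a = -0.083, b = -1.468, c = 1.
Discriminant D = b^2 - 4ac = (-1.468)^2 - 4*(-0.083)*1 = 2.155024 - (-0.332) = 2.487024.
D >= 0, so the roots are real: z = (-b +/- sqrt(D)) / (2a) = (1.468 +/- 1.57703) / (-0.166).
  z_1 = (1.468 + 1.57703) / (-0.166) = -18.3436,   |z_1| = 18.3436.
  z_2 = (1.468 - 1.57703) / (-0.166) = 0.6568,   |z_2| = 0.6568.
Moduli of all roots: 18.3436, 0.6568.
All moduli strictly greater than 1? No.
Verdict: Not stationary.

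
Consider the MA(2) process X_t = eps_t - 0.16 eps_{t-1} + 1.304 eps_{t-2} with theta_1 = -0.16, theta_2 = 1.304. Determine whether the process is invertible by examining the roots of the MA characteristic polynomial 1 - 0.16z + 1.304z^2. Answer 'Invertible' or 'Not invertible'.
\text{Not invertible}

The MA(q) characteristic polynomial is P(z) = 1 - 0.16z + 1.304z^2.
Invertibility requires all roots to lie outside the unit circle, i.e. |z| > 1 for every root.
Set 1 + (-0.16) z + (1.304) z^2 = 0, i.e. a z^2 + b z + c = 0 with a = 1.304, b = -0.16, c = 1.
Discriminant D = b^2 - 4ac = (-0.16)^2 - 4*(1.304)*1 = 0.0256 - (5.216) = -5.1904.
D < 0, so the roots are the complex-conjugate pair z = (-b +/- i sqrt(-D)) / (2a) = 0.0613 +/- 0.8736i.
For a conjugate pair |z|^2 = z * conj(z) = (product of roots) = c/a = 1/(1.304) = 0.766871, so |z| = sqrt(0.766871) = 0.8757 for both roots.
Moduli of all roots: 0.8757, 0.8757.
All moduli strictly greater than 1? No.
Verdict: Not invertible.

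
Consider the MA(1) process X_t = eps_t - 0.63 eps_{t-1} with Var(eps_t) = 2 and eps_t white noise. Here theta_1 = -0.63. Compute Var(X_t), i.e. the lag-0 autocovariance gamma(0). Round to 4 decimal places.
\gamma(0) = 2.7938

For an MA(q) process X_t = eps_t + sum_i theta_i eps_{t-i} with
Var(eps_t) = sigma^2, the variance is
  gamma(0) = sigma^2 * (1 + sum_i theta_i^2).
  sum_i theta_i^2 = (-0.63)^2 = 0.3969.
  gamma(0) = 2 * (1 + 0.3969) = 2 * 1.3969 = 2.7938.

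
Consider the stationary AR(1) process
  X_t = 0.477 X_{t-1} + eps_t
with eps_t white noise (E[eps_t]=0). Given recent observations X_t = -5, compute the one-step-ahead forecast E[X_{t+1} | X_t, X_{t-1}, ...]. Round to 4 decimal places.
E[X_{t+1} \mid \mathcal F_t] = -2.3850

For an AR(p) model X_t = c + sum_i phi_i X_{t-i} + eps_t, the
one-step-ahead conditional mean is
  E[X_{t+1} | X_t, ...] = c + sum_i phi_i X_{t+1-i}.
Substitute known values:
  E[X_{t+1} | ...] = (0.477) * (-5)
                   = -2.3850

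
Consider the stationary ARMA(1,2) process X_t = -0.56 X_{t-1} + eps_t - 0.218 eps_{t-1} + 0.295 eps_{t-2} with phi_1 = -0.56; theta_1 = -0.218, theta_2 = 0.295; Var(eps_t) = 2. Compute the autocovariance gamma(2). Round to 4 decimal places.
\gamma(2) = 2.5859

Multiply the model equation by X_{t-k} and take expectations. With theta_0 = psi_0 = 1 and psi_j the MA(infinity) weights, this gives
  gamma(k) - sum_i phi_i gamma(k-i) = c_k,
  c_k = sigma^2 * sum_{j=k..q} theta_j psi_{j-k}   (c_k = 0 for k > q),
using gamma(-m) = gamma(m).
psi-weights needed (psi_j = theta_j + sum_i phi_i psi_{j-i}):
  psi_1 = theta_1 + phi_1 = -0.218 + (-0.56) = -0.778
  psi_2 = theta_2 + phi_1 psi_1 = 0.295 + (-0.56)(-0.778) = 0.73068
Right-hand sides:
  c_0 = sigma^2 (1 + theta_1 psi_1 + theta_2 psi_2) = 2 * (1 + (-0.218)(-0.778) + (0.295)(0.73068)) = 2 * 1.385155 = 2.770309
  c_1 = sigma^2 (theta_1 + theta_2 psi_1) = 2 * (-0.218 + (0.295)(-0.778)) = -0.89502
  c_2 = sigma^2 theta_2 = 2 * (0.295) = 0.59
Equations for k = 0 and k = 1 (AR order 1):
  gamma(0) = phi_1 gamma(1) + c_0
  gamma(1) = phi_1 gamma(0) + c_1
Substituting the second into the first: gamma(0) (1 - phi_1^2) = c_0 + phi_1 c_1, so
  gamma(0) = (c_0 + phi_1 c_1) / (1 - phi_1^2) = (2.770309 + (-0.56)(-0.89502)) / (1 - (-0.56)^2) = 3.27152 / 0.6864 = 4.766201.
  gamma(1) = phi_1 gamma(0) + c_1 = (-0.56)(4.766201) + (-0.89502) = -3.564093.
For k = 2: gamma(2) = phi_1 gamma(1) + c_2
  = (-0.56)(-3.564093) + (0.59) = 2.585892.
Therefore gamma(2) = 2.5859 (to 4 decimal places).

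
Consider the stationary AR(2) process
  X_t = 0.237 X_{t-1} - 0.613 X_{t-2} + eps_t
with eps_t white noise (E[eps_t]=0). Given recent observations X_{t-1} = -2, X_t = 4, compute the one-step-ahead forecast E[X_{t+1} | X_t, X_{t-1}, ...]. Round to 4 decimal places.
E[X_{t+1} \mid \mathcal F_t] = 2.1740

For an AR(p) model X_t = c + sum_i phi_i X_{t-i} + eps_t, the
one-step-ahead conditional mean is
  E[X_{t+1} | X_t, ...] = c + sum_i phi_i X_{t+1-i}.
Substitute known values:
  E[X_{t+1} | ...] = (0.237) * (4) + (-0.613) * (-2)
                   = 2.1740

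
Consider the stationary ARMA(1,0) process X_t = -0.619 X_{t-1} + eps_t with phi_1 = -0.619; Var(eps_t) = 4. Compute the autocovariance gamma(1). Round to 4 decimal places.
\gamma(1) = -4.0140

Multiply the model equation by X_{t-k} and take expectations. With theta_0 = psi_0 = 1 and psi_j the MA(infinity) weights, this gives
  gamma(k) - sum_i phi_i gamma(k-i) = c_k,
  c_k = sigma^2 * sum_{j=k..q} theta_j psi_{j-k}   (c_k = 0 for k > q),
using gamma(-m) = gamma(m).
Pure AR (q = 0): c_0 = sigma^2 = 4, c_k = 0 for k >= 1.
Equations for k = 0 and k = 1 (AR order 1):
  gamma(0) = phi_1 gamma(1) + c_0
  gamma(1) = phi_1 gamma(0) + c_1
Substituting the second into the first: gamma(0) (1 - phi_1^2) = c_0 + phi_1 c_1, so
  gamma(0) = c_0 / (1 - phi_1^2) = 4 / (1 - (-0.619)^2) = 4 / 0.616839 = 6.484674.
  gamma(1) = phi_1 gamma(0) = (-0.619)(6.484674) = -4.014013.
Therefore gamma(1) = -4.0140 (to 4 decimal places).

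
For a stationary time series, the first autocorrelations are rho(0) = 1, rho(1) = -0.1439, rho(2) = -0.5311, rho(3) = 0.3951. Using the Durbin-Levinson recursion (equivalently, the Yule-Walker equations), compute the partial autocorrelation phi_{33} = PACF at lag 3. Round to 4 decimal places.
\phi_{33} = 0.2910

The PACF at lag k is phi_{kk}, the last component of the solution
to the Yule-Walker system G_k phi = r_k where
  (G_k)_{ij} = rho(|i - j|), (r_k)_i = rho(i), i,j = 1..k.
Equivalently, Durbin-Levinson gives phi_{kk} iteratively:
  phi_{11} = rho(1)
  phi_{kk} = [rho(k) - sum_{j=1..k-1} phi_{k-1,j} rho(k-j)]
            / [1 - sum_{j=1..k-1} phi_{k-1,j} rho(j)],
  phi_{k,j} = phi_{k-1,j} - phi_{kk} phi_{k-1,k-j},  j = 1..k-1.
Step k = 1:
  phi_11 = rho(1) = -0.1439.
Step k = 2:
  phi_22 = [rho(2) - phi_11 rho(1)] / [1 - phi_11 rho(1)] = [-0.5311 - (-0.1439)(-0.1439)] / [1 - (-0.1439)(-0.1439)]
         = -0.55180721 / 0.97929279 = -0.563475.
  Update: phi_21 = phi_11 - phi_22 phi_11 = -0.1439 - (-0.563475)(-0.1439) = -0.224984.
Step k = 3:
  phi_33 = [rho(3) - phi_21 rho(2) - phi_22 rho(1)] / [1 - phi_21 rho(1) - phi_22 rho(2)]
    numerator   = 0.3951 - (-0.224984)(-0.5311) - (-0.563475)(-0.1439) = 0.19452687
    denominator = 1 - (-0.224984)(-0.1439) - (-0.563475)(-0.5311) = 0.66836311
  phi_33 = 0.19452687 / 0.66836311 = 0.291.
Therefore phi_{33} = 0.2910.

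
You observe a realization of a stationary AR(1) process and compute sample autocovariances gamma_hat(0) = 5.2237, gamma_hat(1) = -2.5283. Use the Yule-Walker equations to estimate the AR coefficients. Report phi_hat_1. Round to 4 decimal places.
\hat\phi_{1} = -0.4840

The Yule-Walker equations for an AR(p) process read, in matrix form,
  Gamma_p phi = r_p,   with   (Gamma_p)_{ij} = gamma(|i - j|),
                       (r_p)_i = gamma(i),   i,j = 1..p.
Substitute the sample gammas (Toeplitz matrix and right-hand side of size 1):
  Gamma_p = [[5.2237]]
  r_p     = [-2.5283]
With p = 1 this is the single equation gamma(0) phi_1 = gamma(1):
  phi_hat_1 = gamma(1) / gamma(0) = -2.5283 / 5.2237 = -0.4840.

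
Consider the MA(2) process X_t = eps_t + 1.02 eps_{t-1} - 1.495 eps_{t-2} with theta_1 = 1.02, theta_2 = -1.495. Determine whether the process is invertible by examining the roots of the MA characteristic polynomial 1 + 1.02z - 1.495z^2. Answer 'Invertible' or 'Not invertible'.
\text{Not invertible}

The MA(q) characteristic polynomial is P(z) = 1 + 1.02z - 1.495z^2.
Invertibility requires all roots to lie outside the unit circle, i.e. |z| > 1 for every root.
Set 1 + (1.02) z + (-1.495) z^2 = 0, i.e. a z^2 + b z + c = 0 with a = -1.495, b = 1.02, c = 1.
Discriminant D = b^2 - 4ac = (1.02)^2 - 4*(-1.495)*1 = 1.0404 - (-5.98) = 7.0204.
D >= 0, so the roots are real: z = (-b +/- sqrt(D)) / (2a) = (-1.02 +/- 2.649604) / (-2.99).
  z_1 = (-1.02 + 2.649604) / (-2.99) = -0.545,   |z_1| = 0.545.
  z_2 = (-1.02 - 2.649604) / (-2.99) = 1.2273,   |z_2| = 1.2273.
Moduli of all roots: 0.5450, 1.2273.
All moduli strictly greater than 1? No.
Verdict: Not invertible.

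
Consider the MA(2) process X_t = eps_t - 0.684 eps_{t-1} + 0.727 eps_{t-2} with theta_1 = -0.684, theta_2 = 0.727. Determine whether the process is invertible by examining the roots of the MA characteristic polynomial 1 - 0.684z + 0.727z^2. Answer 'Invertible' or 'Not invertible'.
\text{Invertible}

The MA(q) characteristic polynomial is P(z) = 1 - 0.684z + 0.727z^2.
Invertibility requires all roots to lie outside the unit circle, i.e. |z| > 1 for every root.
Set 1 + (-0.684) z + (0.727) z^2 = 0, i.e. a z^2 + b z + c = 0 with a = 0.727, b = -0.684, c = 1.
Discriminant D = b^2 - 4ac = (-0.684)^2 - 4*(0.727)*1 = 0.467856 - (2.908) = -2.440144.
D < 0, so the roots are the complex-conjugate pair z = (-b +/- i sqrt(-D)) / (2a) = 0.4704 +/- 1.0743i.
For a conjugate pair |z|^2 = z * conj(z) = (product of roots) = c/a = 1/(0.727) = 1.375516, so |z| = sqrt(1.375516) = 1.1728 for both roots.
Moduli of all roots: 1.1728, 1.1728.
All moduli strictly greater than 1? Yes.
Verdict: Invertible.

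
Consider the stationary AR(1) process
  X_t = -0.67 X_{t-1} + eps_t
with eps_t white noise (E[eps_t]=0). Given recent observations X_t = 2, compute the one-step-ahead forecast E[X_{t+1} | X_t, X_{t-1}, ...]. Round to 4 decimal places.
E[X_{t+1} \mid \mathcal F_t] = -1.3400

For an AR(p) model X_t = c + sum_i phi_i X_{t-i} + eps_t, the
one-step-ahead conditional mean is
  E[X_{t+1} | X_t, ...] = c + sum_i phi_i X_{t+1-i}.
Substitute known values:
  E[X_{t+1} | ...] = (-0.67) * (2)
                   = -1.3400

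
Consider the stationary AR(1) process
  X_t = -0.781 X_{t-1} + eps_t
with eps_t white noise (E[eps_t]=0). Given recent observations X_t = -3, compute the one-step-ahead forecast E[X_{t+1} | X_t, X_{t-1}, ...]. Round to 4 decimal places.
E[X_{t+1} \mid \mathcal F_t] = 2.3430

For an AR(p) model X_t = c + sum_i phi_i X_{t-i} + eps_t, the
one-step-ahead conditional mean is
  E[X_{t+1} | X_t, ...] = c + sum_i phi_i X_{t+1-i}.
Substitute known values:
  E[X_{t+1} | ...] = (-0.781) * (-3)
                   = 2.3430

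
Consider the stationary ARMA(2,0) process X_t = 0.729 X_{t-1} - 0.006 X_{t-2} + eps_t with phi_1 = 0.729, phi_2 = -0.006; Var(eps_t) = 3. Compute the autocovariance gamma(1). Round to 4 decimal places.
\gamma(1) = 4.5781

Multiply the model equation by X_{t-k} and take expectations. With theta_0 = psi_0 = 1 and psi_j the MA(infinity) weights, this gives
  gamma(k) - sum_i phi_i gamma(k-i) = c_k,
  c_k = sigma^2 * sum_{j=k..q} theta_j psi_{j-k}   (c_k = 0 for k > q),
using gamma(-m) = gamma(m).
Pure AR (q = 0): c_0 = sigma^2 = 3, c_k = 0 for k >= 1.
Equations for k = 0, 1, 2 (AR order 2, c_2 = 0):
  (E0) gamma(0) = phi_1 gamma(1) + phi_2 gamma(2) + c_0
  (E1) gamma(1) = phi_1 gamma(0) + phi_2 gamma(1) + c_1
  (E2) gamma(2) = phi_1 gamma(1) + phi_2 gamma(0)
From (E1): gamma(1) = A gamma(0) + B with
  A = phi_1 / (1 - phi_2) = 0.729 / 1.006 = 0.724652,   B = c_1 / (1 - phi_2) = 0 / 1.006 = 0.
Insert (E2) into (E0): gamma(0) (1 - phi_2^2) = phi_1 (1 + phi_2) gamma(1) + c_0.
  phi_1 (1 + phi_2) = (0.729)(0.994) = 0.724626,   1 - phi_2^2 = 0.999964.
Replace gamma(1) by A gamma(0) + B and collect gamma(0):
  gamma(0) [0.999964 - (0.724626)(0.724652)] = c_0 = 3
  gamma(0) * 0.474862 = 3
  gamma(0) = 3 / 0.474862 = 6.317621.
  gamma(1) = A gamma(0) = (0.724652)(6.317621) = 4.578078.
Therefore gamma(1) = 4.5781 (to 4 decimal places).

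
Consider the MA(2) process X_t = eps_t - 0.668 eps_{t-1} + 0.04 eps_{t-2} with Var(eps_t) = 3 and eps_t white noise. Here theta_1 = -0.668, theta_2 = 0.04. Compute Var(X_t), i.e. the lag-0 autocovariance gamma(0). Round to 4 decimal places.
\gamma(0) = 4.3435

For an MA(q) process X_t = eps_t + sum_i theta_i eps_{t-i} with
Var(eps_t) = sigma^2, the variance is
  gamma(0) = sigma^2 * (1 + sum_i theta_i^2).
  sum_i theta_i^2 = (-0.668)^2 + (0.04)^2 = 0.446224 + 0.0016 = 0.447824.
  gamma(0) = 3 * (1 + 0.447824) = 3 * 1.447824 = 4.343472, which rounds to 4.3435.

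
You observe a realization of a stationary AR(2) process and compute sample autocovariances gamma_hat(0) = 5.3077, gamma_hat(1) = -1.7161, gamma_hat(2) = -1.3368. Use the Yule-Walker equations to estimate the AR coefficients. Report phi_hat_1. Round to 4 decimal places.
\hat\phi_{1} = -0.4520

The Yule-Walker equations for an AR(p) process read, in matrix form,
  Gamma_p phi = r_p,   with   (Gamma_p)_{ij} = gamma(|i - j|),
                       (r_p)_i = gamma(i),   i,j = 1..p.
Substitute the sample gammas (Toeplitz matrix and right-hand side of size 2):
  Gamma_p = [[5.3077, -1.7161], [-1.7161, 5.3077]]
  r_p     = [-1.7161, -1.3368]
Written out:
  5.3077 phi_1 - 1.7161 phi_2 = -1.7161
  -1.7161 phi_1 + 5.3077 phi_2 = -1.3368
Solve by Cramer's rule:
  det = gamma(0)^2 - gamma(1)^2 = (5.3077)^2 - (-1.7161)^2 = 28.17167929 - 2.94499921 = 25.22668008
  phi_hat_1 = [gamma(1) gamma(0) - gamma(1) gamma(2)] / det = [(-1.7161)(5.3077) - (-1.7161)(-1.3368)] / 25.22668008 = -11.40262645 / 25.22668008 = -0.452
  phi_hat_2 = [gamma(0) gamma(2) - gamma(1)^2] / det = [(5.3077)(-1.3368) - (-1.7161)^2] / 25.22668008 = -10.04033257 / 25.22668008 = -0.398
So phi_hat = [-0.4520, -0.3980].
Therefore phi_hat_1 = -0.4520.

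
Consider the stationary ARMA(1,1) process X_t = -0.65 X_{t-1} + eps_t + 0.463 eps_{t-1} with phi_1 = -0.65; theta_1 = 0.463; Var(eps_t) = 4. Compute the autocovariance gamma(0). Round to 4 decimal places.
\gamma(0) = 4.2422

Multiply the model equation by X_{t-k} and take expectations. With theta_0 = psi_0 = 1 and psi_j the MA(infinity) weights, this gives
  gamma(k) - sum_i phi_i gamma(k-i) = c_k,
  c_k = sigma^2 * sum_{j=k..q} theta_j psi_{j-k}   (c_k = 0 for k > q),
using gamma(-m) = gamma(m).
psi-weights needed (psi_j = theta_j + sum_i phi_i psi_{j-i}):
  psi_1 = theta_1 + phi_1 = 0.463 + (-0.65) = -0.187
Right-hand sides:
  c_0 = sigma^2 (1 + theta_1 psi_1) = 4 * (1 + (0.463)(-0.187)) = 4 * 0.913419 = 3.653676
  c_1 = sigma^2 theta_1 = 4 * (0.463) = 1.852
  c_2 = 0
Equations for k = 0 and k = 1 (AR order 1):
  gamma(0) = phi_1 gamma(1) + c_0
  gamma(1) = phi_1 gamma(0) + c_1
Substituting the second into the first: gamma(0) (1 - phi_1^2) = c_0 + phi_1 c_1, so
  gamma(0) = (c_0 + phi_1 c_1) / (1 - phi_1^2) = (3.653676 + (-0.65)(1.852)) / (1 - (-0.65)^2) = 2.449876 / 0.5775 = 4.24221.
Therefore gamma(0) = 4.2422 (to 4 decimal places).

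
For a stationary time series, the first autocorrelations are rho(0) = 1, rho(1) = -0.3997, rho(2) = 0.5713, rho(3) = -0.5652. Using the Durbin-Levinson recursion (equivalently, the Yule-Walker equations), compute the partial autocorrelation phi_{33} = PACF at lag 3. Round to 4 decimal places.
\phi_{33} = -0.3960

The PACF at lag k is phi_{kk}, the last component of the solution
to the Yule-Walker system G_k phi = r_k where
  (G_k)_{ij} = rho(|i - j|), (r_k)_i = rho(i), i,j = 1..k.
Equivalently, Durbin-Levinson gives phi_{kk} iteratively:
  phi_{11} = rho(1)
  phi_{kk} = [rho(k) - sum_{j=1..k-1} phi_{k-1,j} rho(k-j)]
            / [1 - sum_{j=1..k-1} phi_{k-1,j} rho(j)],
  phi_{k,j} = phi_{k-1,j} - phi_{kk} phi_{k-1,k-j},  j = 1..k-1.
Step k = 1:
  phi_11 = rho(1) = -0.3997.
Step k = 2:
  phi_22 = [rho(2) - phi_11 rho(1)] / [1 - phi_11 rho(1)] = [0.5713 - (-0.3997)(-0.3997)] / [1 - (-0.3997)(-0.3997)]
         = 0.41153991 / 0.84023991 = 0.489789.
  Update: phi_21 = phi_11 - phi_22 phi_11 = -0.3997 - (0.489789)(-0.3997) = -0.203932.
Step k = 3:
  phi_33 = [rho(3) - phi_21 rho(2) - phi_22 rho(1)] / [1 - phi_21 rho(1) - phi_22 rho(2)]
    numerator   = -0.5652 - (-0.203932)(0.5713) - (0.489789)(-0.3997) = -0.25292544
    denominator = 1 - (-0.203932)(-0.3997) - (0.489789)(0.5713) = 0.63867236
  phi_33 = -0.25292544 / 0.63867236 = -0.396.
Therefore phi_{33} = -0.3960.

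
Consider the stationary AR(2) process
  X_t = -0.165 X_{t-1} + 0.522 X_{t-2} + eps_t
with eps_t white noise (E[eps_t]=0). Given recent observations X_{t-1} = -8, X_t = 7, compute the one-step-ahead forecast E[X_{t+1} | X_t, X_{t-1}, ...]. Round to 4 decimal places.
E[X_{t+1} \mid \mathcal F_t] = -5.3310

For an AR(p) model X_t = c + sum_i phi_i X_{t-i} + eps_t, the
one-step-ahead conditional mean is
  E[X_{t+1} | X_t, ...] = c + sum_i phi_i X_{t+1-i}.
Substitute known values:
  E[X_{t+1} | ...] = (-0.165) * (7) + (0.522) * (-8)
                   = -5.3310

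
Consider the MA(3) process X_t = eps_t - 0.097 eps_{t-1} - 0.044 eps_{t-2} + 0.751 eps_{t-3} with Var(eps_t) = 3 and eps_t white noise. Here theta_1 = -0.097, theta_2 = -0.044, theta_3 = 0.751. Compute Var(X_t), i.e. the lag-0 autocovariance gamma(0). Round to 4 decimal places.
\gamma(0) = 4.7260

For an MA(q) process X_t = eps_t + sum_i theta_i eps_{t-i} with
Var(eps_t) = sigma^2, the variance is
  gamma(0) = sigma^2 * (1 + sum_i theta_i^2).
  sum_i theta_i^2 = (-0.097)^2 + (-0.044)^2 + (0.751)^2 = 0.009409 + 0.001936 + 0.564001 = 0.575346.
  gamma(0) = 3 * (1 + 0.575346) = 3 * 1.575346 = 4.726038, which rounds to 4.7260.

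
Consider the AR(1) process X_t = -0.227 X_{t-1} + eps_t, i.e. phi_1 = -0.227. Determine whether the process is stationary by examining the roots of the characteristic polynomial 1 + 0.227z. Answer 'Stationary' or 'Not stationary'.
\text{Stationary}

The AR(p) characteristic polynomial is P(z) = 1 + 0.227z.
Stationarity requires all roots to lie outside the unit circle, i.e. |z| > 1 for every root.
This is linear in z: 1 + (0.227) z = 0  =>  z = -1/(0.227) = -4.405286,  |z| = 4.405286.
Moduli of all roots: 4.4053.
All moduli strictly greater than 1? Yes.
Verdict: Stationary.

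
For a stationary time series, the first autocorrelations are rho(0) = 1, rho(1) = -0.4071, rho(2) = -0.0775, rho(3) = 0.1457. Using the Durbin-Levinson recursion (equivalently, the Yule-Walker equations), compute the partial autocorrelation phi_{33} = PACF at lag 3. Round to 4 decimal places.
\phi_{33} = -0.0180

The PACF at lag k is phi_{kk}, the last component of the solution
to the Yule-Walker system G_k phi = r_k where
  (G_k)_{ij} = rho(|i - j|), (r_k)_i = rho(i), i,j = 1..k.
Equivalently, Durbin-Levinson gives phi_{kk} iteratively:
  phi_{11} = rho(1)
  phi_{kk} = [rho(k) - sum_{j=1..k-1} phi_{k-1,j} rho(k-j)]
            / [1 - sum_{j=1..k-1} phi_{k-1,j} rho(j)],
  phi_{k,j} = phi_{k-1,j} - phi_{kk} phi_{k-1,k-j},  j = 1..k-1.
Step k = 1:
  phi_11 = rho(1) = -0.4071.
Step k = 2:
  phi_22 = [rho(2) - phi_11 rho(1)] / [1 - phi_11 rho(1)] = [-0.0775 - (-0.4071)(-0.4071)] / [1 - (-0.4071)(-0.4071)]
         = -0.24323041 / 0.83426959 = -0.291549.
  Update: phi_21 = phi_11 - phi_22 phi_11 = -0.4071 - (-0.291549)(-0.4071) = -0.52579.
Step k = 3:
  phi_33 = [rho(3) - phi_21 rho(2) - phi_22 rho(1)] / [1 - phi_21 rho(1) - phi_22 rho(2)]
    numerator   = 0.1457 - (-0.52579)(-0.0775) - (-0.291549)(-0.4071) = -0.01373826
    denominator = 1 - (-0.52579)(-0.4071) - (-0.291549)(-0.0775) = 0.76335602
  phi_33 = -0.01373826 / 0.76335602 = -0.018.
Therefore phi_{33} = -0.0180.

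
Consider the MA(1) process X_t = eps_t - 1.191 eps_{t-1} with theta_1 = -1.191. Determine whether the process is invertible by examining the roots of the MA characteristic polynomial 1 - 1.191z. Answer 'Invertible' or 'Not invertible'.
\text{Not invertible}

The MA(q) characteristic polynomial is P(z) = 1 - 1.191z.
Invertibility requires all roots to lie outside the unit circle, i.e. |z| > 1 for every root.
This is linear in z: 1 + (-1.191) z = 0  =>  z = -1/(-1.191) = 0.839631,  |z| = 0.839631.
Moduli of all roots: 0.8396.
All moduli strictly greater than 1? No.
Verdict: Not invertible.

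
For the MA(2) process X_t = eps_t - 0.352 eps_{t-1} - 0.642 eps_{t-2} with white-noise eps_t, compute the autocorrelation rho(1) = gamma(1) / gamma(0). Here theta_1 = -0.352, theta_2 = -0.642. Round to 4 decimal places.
\rho(1) = -0.0820

For an MA(q) process with theta_0 = 1, the autocovariance is
  gamma(k) = sigma^2 * sum_{i=0..q-k} theta_i * theta_{i+k},
and rho(k) = gamma(k) / gamma(0). Sigma^2 cancels.
  numerator   = (1)*(-0.352) + (-0.352)*(-0.642) = -0.126016.
  denominator = (1)^2 + (-0.352)^2 + (-0.642)^2 = 1.536068.
  rho(1) = -0.126016 / 1.536068 = -0.0820.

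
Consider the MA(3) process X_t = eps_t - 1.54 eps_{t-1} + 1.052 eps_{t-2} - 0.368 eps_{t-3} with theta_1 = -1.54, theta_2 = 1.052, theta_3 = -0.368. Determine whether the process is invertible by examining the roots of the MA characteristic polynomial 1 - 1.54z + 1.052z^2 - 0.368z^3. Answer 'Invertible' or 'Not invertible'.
\text{Invertible}

The MA(q) characteristic polynomial is P(z) = 1 - 1.54z + 1.052z^2 - 0.368z^3.
Invertibility requires all roots to lie outside the unit circle, i.e. |z| > 1 for every root.
Degree 3: look for a simple real root z0 first, then factor out (1 - z/z0) and solve the remaining quadratic.
Testing z0 = 1.25: P(1.25) = 1 + (-1.54)(1.25) + (1.052)(1.25)^2 + (-0.368)(1.25)^3
  = 1 + (-1.925) + (1.64375) + (-0.71875) = 0.  So z_0 = 1.25 is a root, |z_0| = 1.25.
Divide out the factor (1 - 0.8 z) = (1 - z/z0) (since 1/z0 = 0.8):
  P(z) = (1 - 0.8 z)(1 + (-0.74) z + (0.46) z^2)
  [check: z-coef -0.74 - (0.8) = -1.54; z^2-coef 0.46 - (0.8)(-0.74) = 1.052; z^3-coef -(0.8)(0.46) = -0.368.]
Remaining roots from the quadratic factor 1 + (-0.74) z + (0.46) z^2:
  Set 1 + (-0.74) z + (0.46) z^2 = 0, i.e. a z^2 + b z + c = 0 with a = 0.46, b = -0.74, c = 1.
  Discriminant D = b^2 - 4ac = (-0.74)^2 - 4*(0.46)*1 = 0.5476 - (1.84) = -1.2924.
  D < 0, so the roots are the complex-conjugate pair z = (-b +/- i sqrt(-D)) / (2a) = 0.8043 +/- 1.2357i.
  For a conjugate pair |z|^2 = z * conj(z) = (product of roots) = c/a = 1/(0.46) = 2.173913, so |z| = sqrt(2.173913) = 1.4744 for both roots.
Moduli of all roots: 1.2500, 1.4744, 1.4744.
All moduli strictly greater than 1? Yes.
Verdict: Invertible.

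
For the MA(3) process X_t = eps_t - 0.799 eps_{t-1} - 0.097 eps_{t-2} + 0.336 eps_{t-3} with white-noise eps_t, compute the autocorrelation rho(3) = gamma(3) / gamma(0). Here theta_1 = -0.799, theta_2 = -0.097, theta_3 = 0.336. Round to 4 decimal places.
\rho(3) = 0.1908

For an MA(q) process with theta_0 = 1, the autocovariance is
  gamma(k) = sigma^2 * sum_{i=0..q-k} theta_i * theta_{i+k},
and rho(k) = gamma(k) / gamma(0). Sigma^2 cancels.
  numerator   = (1)*(0.336) = 0.336.
  denominator = (1)^2 + (-0.799)^2 + (-0.097)^2 + (0.336)^2 = 1.760706.
  rho(3) = 0.336 / 1.760706 = 0.1908.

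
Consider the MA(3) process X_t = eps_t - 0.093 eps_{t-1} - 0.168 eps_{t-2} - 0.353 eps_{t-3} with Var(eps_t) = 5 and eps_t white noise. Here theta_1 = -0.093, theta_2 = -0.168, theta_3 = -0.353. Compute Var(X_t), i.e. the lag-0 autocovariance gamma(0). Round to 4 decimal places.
\gamma(0) = 5.8074

For an MA(q) process X_t = eps_t + sum_i theta_i eps_{t-i} with
Var(eps_t) = sigma^2, the variance is
  gamma(0) = sigma^2 * (1 + sum_i theta_i^2).
  sum_i theta_i^2 = (-0.093)^2 + (-0.168)^2 + (-0.353)^2 = 0.008649 + 0.028224 + 0.124609 = 0.161482.
  gamma(0) = 5 * (1 + 0.161482) = 5 * 1.161482 = 5.80741, which rounds to 5.8074.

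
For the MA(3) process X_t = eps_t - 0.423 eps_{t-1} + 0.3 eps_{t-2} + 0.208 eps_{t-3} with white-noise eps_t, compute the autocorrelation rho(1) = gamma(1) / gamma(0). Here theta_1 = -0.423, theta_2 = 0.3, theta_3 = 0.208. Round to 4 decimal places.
\rho(1) = -0.3715

For an MA(q) process with theta_0 = 1, the autocovariance is
  gamma(k) = sigma^2 * sum_{i=0..q-k} theta_i * theta_{i+k},
and rho(k) = gamma(k) / gamma(0). Sigma^2 cancels.
  numerator   = (1)*(-0.423) + (-0.423)*(0.3) + (0.3)*(0.208) = -0.4875.
  denominator = (1)^2 + (-0.423)^2 + (0.3)^2 + (0.208)^2 = 1.312193.
  rho(1) = -0.4875 / 1.312193 = -0.3715.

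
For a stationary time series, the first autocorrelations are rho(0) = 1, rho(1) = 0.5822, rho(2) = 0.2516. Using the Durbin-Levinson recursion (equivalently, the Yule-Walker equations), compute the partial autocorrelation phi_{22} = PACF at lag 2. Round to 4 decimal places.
\phi_{22} = -0.1321

The PACF at lag k is phi_{kk}, the last component of the solution
to the Yule-Walker system G_k phi = r_k where
  (G_k)_{ij} = rho(|i - j|), (r_k)_i = rho(i), i,j = 1..k.
Equivalently, Durbin-Levinson gives phi_{kk} iteratively:
  phi_{11} = rho(1)
  phi_{kk} = [rho(k) - sum_{j=1..k-1} phi_{k-1,j} rho(k-j)]
            / [1 - sum_{j=1..k-1} phi_{k-1,j} rho(j)],
  phi_{k,j} = phi_{k-1,j} - phi_{kk} phi_{k-1,k-j},  j = 1..k-1.
Step k = 1:
  phi_11 = rho(1) = 0.5822.
Step k = 2:
  phi_22 = [rho(2) - phi_11 rho(1)] / [1 - phi_11 rho(1)] = [0.2516 - (0.5822)(0.5822)] / [1 - (0.5822)(0.5822)]
         = -0.08735684 / 0.66104316 = -0.1321.
Therefore phi_{22} = -0.1321.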